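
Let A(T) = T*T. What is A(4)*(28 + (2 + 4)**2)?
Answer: 1024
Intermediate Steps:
A(T) = T**2
A(4)*(28 + (2 + 4)**2) = 4**2*(28 + (2 + 4)**2) = 16*(28 + 6**2) = 16*(28 + 36) = 16*64 = 1024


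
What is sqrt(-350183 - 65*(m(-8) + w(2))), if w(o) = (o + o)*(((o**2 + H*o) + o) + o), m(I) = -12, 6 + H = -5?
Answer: 43*I*sqrt(187) ≈ 588.02*I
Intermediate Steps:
H = -11 (H = -6 - 5 = -11)
w(o) = 2*o*(o**2 - 9*o) (w(o) = (o + o)*(((o**2 - 11*o) + o) + o) = (2*o)*((o**2 - 10*o) + o) = (2*o)*(o**2 - 9*o) = 2*o*(o**2 - 9*o))
sqrt(-350183 - 65*(m(-8) + w(2))) = sqrt(-350183 - 65*(-12 + 2*2**2*(-9 + 2))) = sqrt(-350183 - 65*(-12 + 2*4*(-7))) = sqrt(-350183 - 65*(-12 - 56)) = sqrt(-350183 - 65*(-68)) = sqrt(-350183 + 4420) = sqrt(-345763) = 43*I*sqrt(187)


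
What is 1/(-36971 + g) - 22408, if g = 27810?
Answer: -205279689/9161 ≈ -22408.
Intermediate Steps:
1/(-36971 + g) - 22408 = 1/(-36971 + 27810) - 22408 = 1/(-9161) - 22408 = -1/9161 - 22408 = -205279689/9161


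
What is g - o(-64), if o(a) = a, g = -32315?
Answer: -32251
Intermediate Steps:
g - o(-64) = -32315 - 1*(-64) = -32315 + 64 = -32251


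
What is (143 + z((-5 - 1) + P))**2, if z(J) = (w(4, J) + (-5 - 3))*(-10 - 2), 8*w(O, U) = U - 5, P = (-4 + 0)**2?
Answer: 214369/4 ≈ 53592.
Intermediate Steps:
P = 16 (P = (-4)**2 = 16)
w(O, U) = -5/8 + U/8 (w(O, U) = (U - 5)/8 = (-5 + U)/8 = -5/8 + U/8)
z(J) = 207/2 - 3*J/2 (z(J) = ((-5/8 + J/8) + (-5 - 3))*(-10 - 2) = ((-5/8 + J/8) - 8)*(-12) = (-69/8 + J/8)*(-12) = 207/2 - 3*J/2)
(143 + z((-5 - 1) + P))**2 = (143 + (207/2 - 3*((-5 - 1) + 16)/2))**2 = (143 + (207/2 - 3*(-6 + 16)/2))**2 = (143 + (207/2 - 3/2*10))**2 = (143 + (207/2 - 15))**2 = (143 + 177/2)**2 = (463/2)**2 = 214369/4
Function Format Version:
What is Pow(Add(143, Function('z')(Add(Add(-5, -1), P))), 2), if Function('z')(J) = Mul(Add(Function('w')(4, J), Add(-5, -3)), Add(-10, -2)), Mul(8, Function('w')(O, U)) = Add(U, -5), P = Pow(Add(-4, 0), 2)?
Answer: Rational(214369, 4) ≈ 53592.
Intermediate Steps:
P = 16 (P = Pow(-4, 2) = 16)
Function('w')(O, U) = Add(Rational(-5, 8), Mul(Rational(1, 8), U)) (Function('w')(O, U) = Mul(Rational(1, 8), Add(U, -5)) = Mul(Rational(1, 8), Add(-5, U)) = Add(Rational(-5, 8), Mul(Rational(1, 8), U)))
Function('z')(J) = Add(Rational(207, 2), Mul(Rational(-3, 2), J)) (Function('z')(J) = Mul(Add(Add(Rational(-5, 8), Mul(Rational(1, 8), J)), Add(-5, -3)), Add(-10, -2)) = Mul(Add(Add(Rational(-5, 8), Mul(Rational(1, 8), J)), -8), -12) = Mul(Add(Rational(-69, 8), Mul(Rational(1, 8), J)), -12) = Add(Rational(207, 2), Mul(Rational(-3, 2), J)))
Pow(Add(143, Function('z')(Add(Add(-5, -1), P))), 2) = Pow(Add(143, Add(Rational(207, 2), Mul(Rational(-3, 2), Add(Add(-5, -1), 16)))), 2) = Pow(Add(143, Add(Rational(207, 2), Mul(Rational(-3, 2), Add(-6, 16)))), 2) = Pow(Add(143, Add(Rational(207, 2), Mul(Rational(-3, 2), 10))), 2) = Pow(Add(143, Add(Rational(207, 2), -15)), 2) = Pow(Add(143, Rational(177, 2)), 2) = Pow(Rational(463, 2), 2) = Rational(214369, 4)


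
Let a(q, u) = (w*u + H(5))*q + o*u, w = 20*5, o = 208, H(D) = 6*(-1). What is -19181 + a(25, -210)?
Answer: -588011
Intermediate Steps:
H(D) = -6
w = 100
a(q, u) = 208*u + q*(-6 + 100*u) (a(q, u) = (100*u - 6)*q + 208*u = (-6 + 100*u)*q + 208*u = q*(-6 + 100*u) + 208*u = 208*u + q*(-6 + 100*u))
-19181 + a(25, -210) = -19181 + (-6*25 + 208*(-210) + 100*25*(-210)) = -19181 + (-150 - 43680 - 525000) = -19181 - 568830 = -588011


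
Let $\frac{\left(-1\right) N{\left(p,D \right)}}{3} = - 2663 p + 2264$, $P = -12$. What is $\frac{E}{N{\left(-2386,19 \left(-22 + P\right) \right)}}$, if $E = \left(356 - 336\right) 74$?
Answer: $- \frac{740}{9534273} \approx -7.7615 \cdot 10^{-5}$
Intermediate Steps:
$N{\left(p,D \right)} = -6792 + 7989 p$ ($N{\left(p,D \right)} = - 3 \left(- 2663 p + 2264\right) = - 3 \left(2264 - 2663 p\right) = -6792 + 7989 p$)
$E = 1480$ ($E = 20 \cdot 74 = 1480$)
$\frac{E}{N{\left(-2386,19 \left(-22 + P\right) \right)}} = \frac{1480}{-6792 + 7989 \left(-2386\right)} = \frac{1480}{-6792 - 19061754} = \frac{1480}{-19068546} = 1480 \left(- \frac{1}{19068546}\right) = - \frac{740}{9534273}$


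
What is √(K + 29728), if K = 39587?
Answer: √69315 ≈ 263.28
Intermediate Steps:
√(K + 29728) = √(39587 + 29728) = √69315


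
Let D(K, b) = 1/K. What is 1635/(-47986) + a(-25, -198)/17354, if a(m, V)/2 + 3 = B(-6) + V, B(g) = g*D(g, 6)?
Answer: -23784095/416374522 ≈ -0.057122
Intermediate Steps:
B(g) = 1 (B(g) = g/g = 1)
a(m, V) = -4 + 2*V (a(m, V) = -6 + 2*(1 + V) = -6 + (2 + 2*V) = -4 + 2*V)
1635/(-47986) + a(-25, -198)/17354 = 1635/(-47986) + (-4 + 2*(-198))/17354 = 1635*(-1/47986) + (-4 - 396)*(1/17354) = -1635/47986 - 400*1/17354 = -1635/47986 - 200/8677 = -23784095/416374522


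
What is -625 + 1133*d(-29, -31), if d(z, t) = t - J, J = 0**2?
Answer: -35748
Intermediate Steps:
J = 0
d(z, t) = t (d(z, t) = t - 1*0 = t + 0 = t)
-625 + 1133*d(-29, -31) = -625 + 1133*(-31) = -625 - 35123 = -35748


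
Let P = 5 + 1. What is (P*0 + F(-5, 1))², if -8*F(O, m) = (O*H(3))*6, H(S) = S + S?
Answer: 2025/4 ≈ 506.25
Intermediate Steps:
H(S) = 2*S
P = 6
F(O, m) = -9*O/2 (F(O, m) = -O*(2*3)*6/8 = -O*6*6/8 = -6*O*6/8 = -9*O/2)
(P*0 + F(-5, 1))² = (6*0 - 9/2*(-5))² = (0 + 45/2)² = (45/2)² = 2025/4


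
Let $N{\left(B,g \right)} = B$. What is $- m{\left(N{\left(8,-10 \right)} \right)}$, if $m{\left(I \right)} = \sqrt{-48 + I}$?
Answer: $- 2 i \sqrt{10} \approx - 6.3246 i$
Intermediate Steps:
$- m{\left(N{\left(8,-10 \right)} \right)} = - \sqrt{-48 + 8} = - \sqrt{-40} = - 2 i \sqrt{10}$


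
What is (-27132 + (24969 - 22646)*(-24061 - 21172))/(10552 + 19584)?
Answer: -105103391/30136 ≈ -3487.6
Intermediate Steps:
(-27132 + (24969 - 22646)*(-24061 - 21172))/(10552 + 19584) = (-27132 + 2323*(-45233))/30136 = (-27132 - 105076259)*(1/30136) = -105103391*1/30136 = -105103391/30136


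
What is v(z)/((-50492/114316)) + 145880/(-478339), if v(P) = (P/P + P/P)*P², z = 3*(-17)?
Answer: -71115523805002/6038073197 ≈ -11778.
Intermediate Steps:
z = -51
v(P) = 2*P² (v(P) = (1 + 1)*P² = 2*P²)
v(z)/((-50492/114316)) + 145880/(-478339) = (2*(-51)²)/((-50492/114316)) + 145880/(-478339) = (2*2601)/((-50492*1/114316)) + 145880*(-1/478339) = 5202/(-12623/28579) - 145880/478339 = 5202*(-28579/12623) - 145880/478339 = -148667958/12623 - 145880/478339 = -71115523805002/6038073197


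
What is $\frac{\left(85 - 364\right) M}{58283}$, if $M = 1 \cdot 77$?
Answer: $- \frac{21483}{58283} \approx -0.3686$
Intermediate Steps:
$M = 77$
$\frac{\left(85 - 364\right) M}{58283} = \frac{\left(85 - 364\right) 77}{58283} = \left(-279\right) 77 \cdot \frac{1}{58283} = \left(-21483\right) \frac{1}{58283} = - \frac{21483}{58283}$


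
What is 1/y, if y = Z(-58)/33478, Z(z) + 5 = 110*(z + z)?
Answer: -33478/12765 ≈ -2.6226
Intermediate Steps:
Z(z) = -5 + 220*z (Z(z) = -5 + 110*(z + z) = -5 + 110*(2*z) = -5 + 220*z)
y = -12765/33478 (y = (-5 + 220*(-58))/33478 = (-5 - 12760)*(1/33478) = -12765*1/33478 = -12765/33478 ≈ -0.38130)
1/y = 1/(-12765/33478) = -33478/12765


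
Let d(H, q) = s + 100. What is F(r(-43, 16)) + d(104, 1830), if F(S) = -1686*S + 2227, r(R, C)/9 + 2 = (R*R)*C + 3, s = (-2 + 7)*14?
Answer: -448920393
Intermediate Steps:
s = 70 (s = 5*14 = 70)
r(R, C) = 9 + 9*C*R**2 (r(R, C) = -18 + 9*((R*R)*C + 3) = -18 + 9*(R**2*C + 3) = -18 + 9*(C*R**2 + 3) = -18 + 9*(3 + C*R**2) = -18 + (27 + 9*C*R**2) = 9 + 9*C*R**2)
d(H, q) = 170 (d(H, q) = 70 + 100 = 170)
F(S) = 2227 - 1686*S
F(r(-43, 16)) + d(104, 1830) = (2227 - 1686*(9 + 9*16*(-43)**2)) + 170 = (2227 - 1686*(9 + 9*16*1849)) + 170 = (2227 - 1686*(9 + 266256)) + 170 = (2227 - 1686*266265) + 170 = (2227 - 448922790) + 170 = -448920563 + 170 = -448920393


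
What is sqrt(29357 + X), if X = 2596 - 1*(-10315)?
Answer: 2*sqrt(10567) ≈ 205.59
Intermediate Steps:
X = 12911 (X = 2596 + 10315 = 12911)
sqrt(29357 + X) = sqrt(29357 + 12911) = sqrt(42268) = 2*sqrt(10567)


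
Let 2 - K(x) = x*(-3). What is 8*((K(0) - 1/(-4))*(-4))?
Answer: -72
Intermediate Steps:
K(x) = 2 + 3*x (K(x) = 2 - x*(-3) = 2 - (-3)*x = 2 + 3*x)
8*((K(0) - 1/(-4))*(-4)) = 8*(((2 + 3*0) - 1/(-4))*(-4)) = 8*(((2 + 0) - 1*(-¼))*(-4)) = 8*((2 + ¼)*(-4)) = 8*((9/4)*(-4)) = 8*(-9) = -72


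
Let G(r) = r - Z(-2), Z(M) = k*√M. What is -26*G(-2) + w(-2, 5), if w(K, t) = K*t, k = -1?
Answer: 42 - 26*I*√2 ≈ 42.0 - 36.77*I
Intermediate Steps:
Z(M) = -√M
G(r) = r + I*√2 (G(r) = r - (-1)*√(-2) = r - (-1)*I*√2 = r + I*√2)
-26*G(-2) + w(-2, 5) = -26*(-2 + I*√2) - 2*5 = (52 - 26*I*√2) - 10 = 42 - 26*I*√2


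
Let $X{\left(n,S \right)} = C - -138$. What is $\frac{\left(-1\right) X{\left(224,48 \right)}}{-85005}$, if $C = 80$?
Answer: $\frac{218}{85005} \approx 0.0025646$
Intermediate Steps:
$X{\left(n,S \right)} = 218$ ($X{\left(n,S \right)} = 80 - -138 = 80 + 138 = 218$)
$\frac{\left(-1\right) X{\left(224,48 \right)}}{-85005} = \frac{\left(-1\right) 218}{-85005} = \left(-218\right) \left(- \frac{1}{85005}\right) = \frac{218}{85005}$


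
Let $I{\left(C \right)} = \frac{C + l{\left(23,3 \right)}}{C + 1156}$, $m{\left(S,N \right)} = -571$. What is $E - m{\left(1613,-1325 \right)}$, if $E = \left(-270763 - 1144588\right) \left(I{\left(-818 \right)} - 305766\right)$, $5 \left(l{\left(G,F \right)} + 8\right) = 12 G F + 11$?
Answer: $\frac{731379560318671}{1690} \approx 4.3277 \cdot 10^{11}$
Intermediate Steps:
$l{\left(G,F \right)} = - \frac{29}{5} + \frac{12 F G}{5}$ ($l{\left(G,F \right)} = -8 + \frac{12 G F + 11}{5} = -8 + \frac{12 F G + 11}{5} = -8 + \frac{11 + 12 F G}{5} = -8 + \left(\frac{11}{5} + \frac{12 F G}{5}\right) = - \frac{29}{5} + \frac{12 F G}{5}$)
$I{\left(C \right)} = \frac{\frac{799}{5} + C}{1156 + C}$ ($I{\left(C \right)} = \frac{C - \left(\frac{29}{5} - \frac{828}{5}\right)}{C + 1156} = \frac{C + \left(- \frac{29}{5} + \frac{828}{5}\right)}{1156 + C} = \frac{C + \frac{799}{5}}{1156 + C} = \frac{\frac{799}{5} + C}{1156 + C}$)
$E = \frac{731379559353681}{1690}$ ($E = \left(-270763 - 1144588\right) \left(\frac{\frac{799}{5} - 818}{1156 - 818} - 305766\right) = - 1415351 \left(\frac{1}{338} \left(- \frac{3291}{5}\right) - 305766\right) = - 1415351 \left(- \frac{3291}{1690} - 305766\right) = \left(-1415351\right) \left(- \frac{516747831}{1690}\right) = \frac{731379559353681}{1690} \approx 4.3277 \cdot 10^{11}$)
$E - m{\left(1613,-1325 \right)} = \frac{731379559353681}{1690} - -571 = \frac{731379559353681}{1690} + 571 = \frac{731379560318671}{1690}$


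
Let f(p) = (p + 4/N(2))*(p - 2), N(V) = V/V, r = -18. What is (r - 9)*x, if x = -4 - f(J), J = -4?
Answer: 108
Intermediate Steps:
N(V) = 1
f(p) = (-2 + p)*(4 + p) (f(p) = (p + 4/1)*(p - 2) = (p + 4*1)*(-2 + p) = (p + 4)*(-2 + p) = (4 + p)*(-2 + p) = (-2 + p)*(4 + p))
x = -4 (x = -4 - (-8 + (-4)² + 2*(-4)) = -4 - (-8 + 16 - 8) = -4 - 1*0 = -4 + 0 = -4)
(r - 9)*x = (-18 - 9)*(-4) = -27*(-4) = 108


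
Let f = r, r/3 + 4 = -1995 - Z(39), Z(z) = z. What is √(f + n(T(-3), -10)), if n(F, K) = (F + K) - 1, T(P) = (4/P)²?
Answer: I*√55109/3 ≈ 78.251*I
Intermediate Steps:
T(P) = 16/P²
n(F, K) = -1 + F + K
r = -6114 (r = -12 + 3*(-1995 - 1*39) = -12 + 3*(-1995 - 39) = -12 + 3*(-2034) = -12 - 6102 = -6114)
f = -6114
√(f + n(T(-3), -10)) = √(-6114 + (-1 + 16/(-3)² - 10)) = √(-6114 + (-1 + 16*(⅑) - 10)) = √(-6114 + (-1 + 16/9 - 10)) = √(-6114 - 83/9) = √(-55109/9) = I*√55109/3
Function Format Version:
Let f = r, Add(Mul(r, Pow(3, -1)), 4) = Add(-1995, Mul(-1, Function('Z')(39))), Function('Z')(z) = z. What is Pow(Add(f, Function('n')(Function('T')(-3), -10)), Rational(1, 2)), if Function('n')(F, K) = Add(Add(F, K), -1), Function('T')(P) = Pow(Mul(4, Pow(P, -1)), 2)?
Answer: Mul(Rational(1, 3), I, Pow(55109, Rational(1, 2))) ≈ Mul(78.251, I)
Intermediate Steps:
Function('T')(P) = Mul(16, Pow(P, -2))
Function('n')(F, K) = Add(-1, F, K)
r = -6114 (r = Add(-12, Mul(3, Add(-1995, Mul(-1, 39)))) = Add(-12, Mul(3, Add(-1995, -39))) = Add(-12, Mul(3, -2034)) = Add(-12, -6102) = -6114)
f = -6114
Pow(Add(f, Function('n')(Function('T')(-3), -10)), Rational(1, 2)) = Pow(Add(-6114, Add(-1, Mul(16, Pow(-3, -2)), -10)), Rational(1, 2)) = Pow(Add(-6114, Add(-1, Mul(16, Rational(1, 9)), -10)), Rational(1, 2)) = Pow(Add(-6114, Add(-1, Rational(16, 9), -10)), Rational(1, 2)) = Pow(Add(-6114, Rational(-83, 9)), Rational(1, 2)) = Pow(Rational(-55109, 9), Rational(1, 2)) = Mul(Rational(1, 3), I, Pow(55109, Rational(1, 2)))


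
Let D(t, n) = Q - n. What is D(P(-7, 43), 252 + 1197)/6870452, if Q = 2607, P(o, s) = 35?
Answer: 579/3435226 ≈ 0.00016855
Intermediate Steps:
D(t, n) = 2607 - n
D(P(-7, 43), 252 + 1197)/6870452 = (2607 - (252 + 1197))/6870452 = (2607 - 1*1449)*(1/6870452) = (2607 - 1449)*(1/6870452) = 1158*(1/6870452) = 579/3435226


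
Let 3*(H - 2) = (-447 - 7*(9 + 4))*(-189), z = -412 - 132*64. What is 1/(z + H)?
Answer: 1/25036 ≈ 3.9943e-5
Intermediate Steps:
z = -8860 (z = -412 - 8448 = -8860)
H = 33896 (H = 2 + ((-447 - 7*(9 + 4))*(-189))/3 = 2 + ((-447 - 7*13)*(-189))/3 = 2 + ((-447 - 91)*(-189))/3 = 2 + (-538*(-189))/3 = 2 + (⅓)*101682 = 2 + 33894 = 33896)
1/(z + H) = 1/(-8860 + 33896) = 1/25036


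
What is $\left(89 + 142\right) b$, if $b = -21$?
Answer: $-4851$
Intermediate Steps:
$\left(89 + 142\right) b = \left(89 + 142\right) \left(-21\right) = 231 \left(-21\right) = -4851$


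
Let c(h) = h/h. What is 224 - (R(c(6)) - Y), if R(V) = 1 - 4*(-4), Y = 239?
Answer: 446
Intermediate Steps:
c(h) = 1
R(V) = 17 (R(V) = 1 + 16 = 17)
224 - (R(c(6)) - Y) = 224 - (17 - 1*239) = 224 - (17 - 239) = 224 - 1*(-222) = 224 + 222 = 446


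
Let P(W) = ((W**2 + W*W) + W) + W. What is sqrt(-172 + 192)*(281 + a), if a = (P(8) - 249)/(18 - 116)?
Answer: 3949*sqrt(5)/7 ≈ 1261.5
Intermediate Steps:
P(W) = 2*W + 2*W**2 (P(W) = ((W**2 + W**2) + W) + W = (2*W**2 + W) + W = (W + 2*W**2) + W = 2*W + 2*W**2)
a = 15/14 (a = (2*8*(1 + 8) - 249)/(18 - 116) = (2*8*9 - 249)/(-98) = (144 - 249)*(-1/98) = -105*(-1/98) = 15/14 ≈ 1.0714)
sqrt(-172 + 192)*(281 + a) = sqrt(-172 + 192)*(281 + 15/14) = sqrt(20)*(3949/14) = (2*sqrt(5))*(3949/14) = 3949*sqrt(5)/7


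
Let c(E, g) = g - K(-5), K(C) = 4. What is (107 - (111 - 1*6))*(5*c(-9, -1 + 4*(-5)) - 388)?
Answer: -1026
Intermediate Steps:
c(E, g) = -4 + g (c(E, g) = g - 1*4 = g - 4 = -4 + g)
(107 - (111 - 1*6))*(5*c(-9, -1 + 4*(-5)) - 388) = (107 - (111 - 1*6))*(5*(-4 + (-1 + 4*(-5))) - 388) = (107 - (111 - 6))*(5*(-4 + (-1 - 20)) - 388) = (107 - 1*105)*(5*(-4 - 21) - 388) = (107 - 105)*(5*(-25) - 388) = 2*(-125 - 388) = 2*(-513) = -1026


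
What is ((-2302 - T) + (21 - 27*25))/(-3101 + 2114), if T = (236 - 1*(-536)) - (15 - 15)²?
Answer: 3728/987 ≈ 3.7771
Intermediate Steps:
T = 772 (T = (236 + 536) - 1*0² = 772 - 1*0 = 772 + 0 = 772)
((-2302 - T) + (21 - 27*25))/(-3101 + 2114) = ((-2302 - 1*772) + (21 - 27*25))/(-3101 + 2114) = ((-2302 - 772) + (21 - 675))/(-987) = (-3074 - 654)*(-1/987) = -3728*(-1/987) = 3728/987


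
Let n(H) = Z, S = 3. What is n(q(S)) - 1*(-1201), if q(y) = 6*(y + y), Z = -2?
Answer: 1199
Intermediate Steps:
q(y) = 12*y (q(y) = 6*(2*y) = 12*y)
n(H) = -2
n(q(S)) - 1*(-1201) = -2 - 1*(-1201) = -2 + 1201 = 1199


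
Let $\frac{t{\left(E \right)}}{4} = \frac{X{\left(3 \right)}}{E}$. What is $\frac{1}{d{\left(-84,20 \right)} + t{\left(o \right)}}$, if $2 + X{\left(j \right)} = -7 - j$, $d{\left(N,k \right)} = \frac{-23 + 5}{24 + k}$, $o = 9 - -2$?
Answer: $- \frac{22}{105} \approx -0.20952$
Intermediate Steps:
$o = 11$ ($o = 9 + 2 = 11$)
$d{\left(N,k \right)} = - \frac{18}{24 + k}$
$X{\left(j \right)} = -9 - j$ ($X{\left(j \right)} = -2 - \left(7 + j\right) = -9 - j$)
$t{\left(E \right)} = - \frac{48}{E}$ ($t{\left(E \right)} = 4 \frac{-9 - 3}{E} = 4 \left(- \frac{12}{E}\right) = - \frac{48}{E}$)
$\frac{1}{d{\left(-84,20 \right)} + t{\left(o \right)}} = \frac{1}{- \frac{18}{24 + 20} - \frac{48}{11}} = \frac{1}{- \frac{18}{44} - \frac{48}{11}} = \frac{1}{\left(-18\right) \frac{1}{44} - \frac{48}{11}} = \frac{1}{- \frac{9}{22} - \frac{48}{11}} = \frac{1}{- \frac{105}{22}} = - \frac{22}{105}$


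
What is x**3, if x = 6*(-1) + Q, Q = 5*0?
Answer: -216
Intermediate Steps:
Q = 0
x = -6 (x = 6*(-1) + 0 = -6 + 0 = -6)
x**3 = (-6)**3 = -216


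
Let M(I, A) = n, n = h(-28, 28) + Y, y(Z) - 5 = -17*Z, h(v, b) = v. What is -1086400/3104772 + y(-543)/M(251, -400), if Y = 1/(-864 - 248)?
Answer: -2660098078192/8056107147 ≈ -330.20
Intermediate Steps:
Y = -1/1112 (Y = 1/(-1112) = -1/1112 ≈ -0.00089928)
y(Z) = 5 - 17*Z
n = -31137/1112 (n = -28 - 1/1112 = -31137/1112 ≈ -28.001)
M(I, A) = -31137/1112
-1086400/3104772 + y(-543)/M(251, -400) = -1086400/3104772 + (5 - 17*(-543))/(-31137/1112) = -1086400*1/3104772 + (5 + 9231)*(-1112/31137) = -271600/776193 + 9236*(-1112/31137) = -271600/776193 - 10270432/31137 = -2660098078192/8056107147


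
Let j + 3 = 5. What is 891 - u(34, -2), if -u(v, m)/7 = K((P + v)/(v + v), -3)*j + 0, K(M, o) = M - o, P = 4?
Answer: 15994/17 ≈ 940.82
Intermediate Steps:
j = 2 (j = -3 + 5 = 2)
u(v, m) = -42 - 7*(4 + v)/v (u(v, m) = -7*(((4 + v)/(v + v) - 1*(-3))*2 + 0) = -7*(((4 + v)/((2*v)) + 3)*2 + 0) = -7*(((4 + v)*(1/(2*v)) + 3)*2 + 0) = -7*(((4 + v)/(2*v) + 3)*2 + 0) = -7*((3 + (4 + v)/(2*v))*2 + 0) = -7*((6 + (4 + v)/v) + 0) = -7*(6 + (4 + v)/v) = -42 - 7*(4 + v)/v)
891 - u(34, -2) = 891 - (-49 - 28/34) = 891 - (-49 - 28*1/34) = 891 - (-49 - 14/17) = 891 - 1*(-847/17) = 891 + 847/17 = 15994/17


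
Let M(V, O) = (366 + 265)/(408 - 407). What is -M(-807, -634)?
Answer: -631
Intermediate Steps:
M(V, O) = 631 (M(V, O) = 631/1 = 631*1 = 631)
-M(-807, -634) = -1*631 = -631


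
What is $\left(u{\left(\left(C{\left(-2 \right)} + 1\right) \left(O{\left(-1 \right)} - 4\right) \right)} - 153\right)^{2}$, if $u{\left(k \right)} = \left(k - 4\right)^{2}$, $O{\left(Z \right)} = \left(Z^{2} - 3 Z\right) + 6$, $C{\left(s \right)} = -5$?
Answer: $398161$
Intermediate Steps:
$O{\left(Z \right)} = 6 + Z^{2} - 3 Z$
$u{\left(k \right)} = \left(-4 + k\right)^{2}$
$\left(u{\left(\left(C{\left(-2 \right)} + 1\right) \left(O{\left(-1 \right)} - 4\right) \right)} - 153\right)^{2} = \left(\left(-4 + \left(-5 + 1\right) \left(\left(6 + \left(-1\right)^{2} - -3\right) - 4\right)\right)^{2} - 153\right)^{2} = \left(\left(-4 - 4 \left(\left(6 + 1 + 3\right) - 4\right)\right)^{2} - 153\right)^{2} = \left(\left(-4 - 4 \left(10 - 4\right)\right)^{2} - 153\right)^{2} = \left(\left(-4 - 24\right)^{2} - 153\right)^{2} = \left(\left(-28\right)^{2} - 153\right)^{2} = \left(784 - 153\right)^{2} = 631^{2} = 398161$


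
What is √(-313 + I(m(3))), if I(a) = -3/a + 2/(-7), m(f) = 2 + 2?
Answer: 3*I*√6839/14 ≈ 17.721*I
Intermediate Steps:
m(f) = 4
I(a) = -2/7 - 3/a (I(a) = -3/a + 2*(-⅐) = -3/a - 2/7 = -2/7 - 3/a)
√(-313 + I(m(3))) = √(-313 + (-2/7 - 3/4)) = √(-313 + (-2/7 - 3*¼)) = √(-313 + (-2/7 - ¾)) = √(-313 - 29/28) = √(-8793/28) = 3*I*√6839/14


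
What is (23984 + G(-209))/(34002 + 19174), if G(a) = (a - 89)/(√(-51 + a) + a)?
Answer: 526971613/1168303308 + 149*I*√65/584151654 ≈ 0.45106 + 2.0564e-6*I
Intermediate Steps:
G(a) = (-89 + a)/(a + √(-51 + a))
(23984 + G(-209))/(34002 + 19174) = (23984 + (-89 - 209)/(-209 + √(-51 - 209)))/(34002 + 19174) = (23984 - 298/(-209 + √(-260)))/53176 = (23984 - 298/(-209 + 2*I*√65))*(1/53176) = 2998/6647 - 149/(26588*(-209 + 2*I*√65))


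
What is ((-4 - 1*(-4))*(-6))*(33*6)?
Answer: 0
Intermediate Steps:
((-4 - 1*(-4))*(-6))*(33*6) = ((-4 + 4)*(-6))*198 = (0*(-6))*198 = 0*198 = 0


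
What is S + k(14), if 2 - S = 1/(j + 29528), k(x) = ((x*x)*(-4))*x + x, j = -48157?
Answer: -204173839/18629 ≈ -10960.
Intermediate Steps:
k(x) = x - 4*x³ (k(x) = (x²*(-4))*x + x = (-4*x²)*x + x = -4*x³ + x = x - 4*x³)
S = 37259/18629 (S = 2 - 1/(-48157 + 29528) = 2 - 1/(-18629) = 2 - 1*(-1/18629) = 2 + 1/18629 = 37259/18629 ≈ 2.0001)
S + k(14) = 37259/18629 + (14 - 4*14³) = 37259/18629 + (14 - 4*2744) = 37259/18629 + (14 - 10976) = 37259/18629 - 10962 = -204173839/18629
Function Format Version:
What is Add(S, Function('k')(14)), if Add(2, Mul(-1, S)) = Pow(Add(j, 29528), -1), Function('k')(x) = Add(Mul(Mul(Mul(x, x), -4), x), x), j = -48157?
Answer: Rational(-204173839, 18629) ≈ -10960.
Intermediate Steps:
Function('k')(x) = Add(x, Mul(-4, Pow(x, 3))) (Function('k')(x) = Add(Mul(Mul(Pow(x, 2), -4), x), x) = Add(Mul(Mul(-4, Pow(x, 2)), x), x) = Add(Mul(-4, Pow(x, 3)), x) = Add(x, Mul(-4, Pow(x, 3))))
S = Rational(37259, 18629) (S = Add(2, Mul(-1, Pow(Add(-48157, 29528), -1))) = Add(2, Mul(-1, Pow(-18629, -1))) = Add(2, Mul(-1, Rational(-1, 18629))) = Add(2, Rational(1, 18629)) = Rational(37259, 18629) ≈ 2.0001)
Add(S, Function('k')(14)) = Add(Rational(37259, 18629), Add(14, Mul(-4, Pow(14, 3)))) = Add(Rational(37259, 18629), Add(14, Mul(-4, 2744))) = Add(Rational(37259, 18629), Add(14, -10976)) = Add(Rational(37259, 18629), -10962) = Rational(-204173839, 18629)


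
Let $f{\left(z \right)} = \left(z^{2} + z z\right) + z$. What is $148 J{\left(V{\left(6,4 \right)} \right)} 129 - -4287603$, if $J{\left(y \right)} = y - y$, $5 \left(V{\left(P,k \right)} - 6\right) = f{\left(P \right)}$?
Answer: $4287603$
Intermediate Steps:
$f{\left(z \right)} = z + 2 z^{2}$ ($f{\left(z \right)} = \left(z^{2} + z^{2}\right) + z = 2 z^{2} + z = z + 2 z^{2}$)
$V{\left(P,k \right)} = 6 + \frac{P \left(1 + 2 P\right)}{5}$
$J{\left(y \right)} = 0$
$148 J{\left(V{\left(6,4 \right)} \right)} 129 - -4287603 = 148 \cdot 0 \cdot 129 - -4287603 = 0 \cdot 129 + 4287603 = 0 + 4287603 = 4287603$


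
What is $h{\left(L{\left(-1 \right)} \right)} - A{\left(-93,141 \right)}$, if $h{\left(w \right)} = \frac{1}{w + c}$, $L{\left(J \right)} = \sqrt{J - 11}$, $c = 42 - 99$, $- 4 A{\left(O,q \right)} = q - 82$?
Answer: $\frac{64057}{4348} - \frac{2 i \sqrt{3}}{3261} \approx 14.733 - 0.0010623 i$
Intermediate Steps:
$A{\left(O,q \right)} = \frac{41}{2} - \frac{q}{4}$ ($A{\left(O,q \right)} = - \frac{q - 82}{4} = - \frac{-82 + q}{4} = \frac{41}{2} - \frac{q}{4}$)
$c = -57$
$L{\left(J \right)} = \sqrt{-11 + J}$
$h{\left(w \right)} = \frac{1}{-57 + w}$ ($h{\left(w \right)} = \frac{1}{w - 57} = \frac{1}{-57 + w}$)
$h{\left(L{\left(-1 \right)} \right)} - A{\left(-93,141 \right)} = \frac{1}{-57 + \sqrt{-11 - 1}} - \left(\frac{41}{2} - \frac{141}{4}\right) = \frac{1}{-57 + \sqrt{-12}} - \left(\frac{41}{2} - \frac{141}{4}\right) = \frac{1}{-57 + 2 i \sqrt{3}} - - \frac{59}{4} = \frac{1}{-57 + 2 i \sqrt{3}} + \frac{59}{4} = \frac{59}{4} + \frac{1}{-57 + 2 i \sqrt{3}}$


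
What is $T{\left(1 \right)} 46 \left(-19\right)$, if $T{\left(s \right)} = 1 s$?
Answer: $-874$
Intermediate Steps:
$T{\left(s \right)} = s$
$T{\left(1 \right)} 46 \left(-19\right) = 1 \cdot 46 \left(-19\right) = 46 \left(-19\right) = -874$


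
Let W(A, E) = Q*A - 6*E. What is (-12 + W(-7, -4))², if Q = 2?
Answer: 4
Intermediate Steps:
W(A, E) = -6*E + 2*A (W(A, E) = 2*A - 6*E = -6*E + 2*A)
(-12 + W(-7, -4))² = (-12 + (-6*(-4) + 2*(-7)))² = (-12 + (24 - 14))² = (-12 + 10)² = (-2)² = 4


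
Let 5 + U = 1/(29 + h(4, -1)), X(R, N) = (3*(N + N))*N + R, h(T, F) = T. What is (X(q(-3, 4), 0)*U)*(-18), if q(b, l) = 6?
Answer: 5904/11 ≈ 536.73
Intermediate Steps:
X(R, N) = R + 6*N**2 (X(R, N) = (3*(2*N))*N + R = (6*N)*N + R = 6*N**2 + R = R + 6*N**2)
U = -164/33 (U = -5 + 1/(29 + 4) = -5 + 1/33 = -164/33 ≈ -4.9697)
(X(q(-3, 4), 0)*U)*(-18) = ((6 + 6*0**2)*(-164/33))*(-18) = ((6 + 6*0)*(-164/33))*(-18) = ((6 + 0)*(-164/33))*(-18) = (6*(-164/33))*(-18) = -328/11*(-18) = 5904/11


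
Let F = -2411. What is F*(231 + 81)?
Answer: -752232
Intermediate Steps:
F*(231 + 81) = -2411*(231 + 81) = -2411*312 = -752232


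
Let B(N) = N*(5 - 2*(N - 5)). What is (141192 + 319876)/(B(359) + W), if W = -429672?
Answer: -461068/682049 ≈ -0.67600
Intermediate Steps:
B(N) = N*(15 - 2*N) (B(N) = N*(5 - 2*(-5 + N)) = N*(5 + (10 - 2*N)) = N*(15 - 2*N))
(141192 + 319876)/(B(359) + W) = (141192 + 319876)/(359*(15 - 2*359) - 429672) = 461068/(359*(15 - 718) - 429672) = 461068/(359*(-703) - 429672) = 461068/(-252377 - 429672) = 461068/(-682049) = 461068*(-1/682049) = -461068/682049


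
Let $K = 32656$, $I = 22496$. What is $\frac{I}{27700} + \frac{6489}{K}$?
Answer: $\frac{228593669}{226142800} \approx 1.0108$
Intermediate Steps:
$\frac{I}{27700} + \frac{6489}{K} = \frac{22496}{27700} + \frac{6489}{32656} = 22496 \cdot \frac{1}{27700} + 6489 \cdot \frac{1}{32656} = \frac{5624}{6925} + \frac{6489}{32656} = \frac{228593669}{226142800}$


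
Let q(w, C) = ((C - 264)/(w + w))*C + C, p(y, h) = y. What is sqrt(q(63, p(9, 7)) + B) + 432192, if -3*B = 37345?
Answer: 432192 + I*sqrt(21975114)/42 ≈ 4.3219e+5 + 111.61*I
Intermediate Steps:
B = -37345/3 (B = -1/3*37345 = -37345/3 ≈ -12448.)
q(w, C) = C + C*(-264 + C)/(2*w) (q(w, C) = ((-264 + C)/((2*w)))*C + C = ((-264 + C)*(1/(2*w)))*C + C = ((-264 + C)/(2*w))*C + C = C*(-264 + C)/(2*w) + C = C + C*(-264 + C)/(2*w))
sqrt(q(63, p(9, 7)) + B) + 432192 = sqrt((1/2)*9*(-264 + 9 + 2*63)/63 - 37345/3) + 432192 = sqrt((1/2)*9*(1/63)*(-264 + 9 + 126) - 37345/3) + 432192 = sqrt((1/2)*9*(1/63)*(-129) - 37345/3) + 432192 = sqrt(-129/14 - 37345/3) + 432192 = sqrt(-523217/42) + 432192 = I*sqrt(21975114)/42 + 432192 = 432192 + I*sqrt(21975114)/42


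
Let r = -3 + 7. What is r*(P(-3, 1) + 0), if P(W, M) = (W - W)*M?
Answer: 0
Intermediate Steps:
P(W, M) = 0 (P(W, M) = 0*M = 0)
r = 4
r*(P(-3, 1) + 0) = 4*(0 + 0) = 4*0 = 0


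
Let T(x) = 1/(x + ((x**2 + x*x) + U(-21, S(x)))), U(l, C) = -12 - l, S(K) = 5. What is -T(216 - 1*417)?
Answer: -1/80610 ≈ -1.2405e-5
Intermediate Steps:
T(x) = 1/(9 + x + 2*x**2) (T(x) = 1/(x + ((x**2 + x*x) + (-12 - 1*(-21)))) = 1/(x + ((x**2 + x**2) + (-12 + 21))) = 1/(x + (2*x**2 + 9)) = 1/(x + (9 + 2*x**2)) = 1/(9 + x + 2*x**2))
-T(216 - 1*417) = -1/(9 + (216 - 1*417) + 2*(216 - 1*417)**2) = -1/(9 + (216 - 417) + 2*(216 - 417)**2) = -1/(9 - 201 + 2*(-201)**2) = -1/(9 - 201 + 2*40401) = -1/(9 - 201 + 80802) = -1/80610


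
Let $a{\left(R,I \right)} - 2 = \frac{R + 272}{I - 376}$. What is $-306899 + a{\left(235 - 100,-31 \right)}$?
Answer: $-306898$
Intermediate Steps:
$a{\left(R,I \right)} = 2 + \frac{272 + R}{-376 + I}$ ($a{\left(R,I \right)} = 2 + \frac{R + 272}{I - 376} = 2 + \frac{272 + R}{-376 + I}$)
$-306899 + a{\left(235 - 100,-31 \right)} = -306899 + \frac{-480 + \left(235 - 100\right) + 2 \left(-31\right)}{-376 - 31} = -306899 + \frac{-480 + 135 - 62}{-407} = -306899 - -1 = -306899 + 1 = -306898$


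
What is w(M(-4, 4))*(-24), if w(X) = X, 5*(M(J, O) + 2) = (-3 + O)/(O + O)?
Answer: 237/5 ≈ 47.400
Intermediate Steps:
M(J, O) = -2 + (-3 + O)/(10*O) (M(J, O) = -2 + ((-3 + O)/(O + O))/5 = -2 + ((-3 + O)/((2*O)))/5 = -2 + ((-3 + O)*(1/(2*O)))/5 = -2 + ((-3 + O)/(2*O))/5 = -2 + (-3 + O)/(10*O))
w(M(-4, 4))*(-24) = ((1/10)*(-3 - 19*4)/4)*(-24) = ((1/10)*(1/4)*(-3 - 76))*(-24) = ((1/10)*(1/4)*(-79))*(-24) = -79/40*(-24) = 237/5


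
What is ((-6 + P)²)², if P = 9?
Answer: 81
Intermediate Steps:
((-6 + P)²)² = ((-6 + 9)²)² = (3²)² = 9² = 81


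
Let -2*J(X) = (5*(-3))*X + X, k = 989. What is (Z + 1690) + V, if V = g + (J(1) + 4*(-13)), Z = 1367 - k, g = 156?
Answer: 2179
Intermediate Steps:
Z = 378 (Z = 1367 - 1*989 = 1367 - 989 = 378)
J(X) = 7*X (J(X) = -((5*(-3))*X + X)/2 = -(-15*X + X)/2 = -(-7)*X = 7*X)
V = 111 (V = 156 + (7*1 + 4*(-13)) = 156 + (7 - 52) = 156 - 45 = 111)
(Z + 1690) + V = (378 + 1690) + 111 = 2068 + 111 = 2179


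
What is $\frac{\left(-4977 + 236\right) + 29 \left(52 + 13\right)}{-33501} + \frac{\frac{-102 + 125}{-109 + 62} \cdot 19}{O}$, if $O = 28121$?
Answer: $\frac{1253366045}{14759278729} \approx 0.084921$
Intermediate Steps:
$\frac{\left(-4977 + 236\right) + 29 \left(52 + 13\right)}{-33501} + \frac{\frac{-102 + 125}{-109 + 62} \cdot 19}{O} = \frac{\left(-4977 + 236\right) + 29 \left(52 + 13\right)}{-33501} + \frac{\frac{-102 + 125}{-109 + 62} \cdot 19}{28121} = \left(-4741 + 29 \cdot 65\right) \left(- \frac{1}{33501}\right) + \frac{23}{-47} \cdot 19 \cdot \frac{1}{28121} = \left(-4741 + 1885\right) \left(- \frac{1}{33501}\right) + 23 \left(- \frac{1}{47}\right) 19 \cdot \frac{1}{28121} = \left(-2856\right) \left(- \frac{1}{33501}\right) + \left(- \frac{23}{47}\right) 19 \cdot \frac{1}{28121} = \frac{952}{11167} - \frac{437}{1321687} = \frac{1253366045}{14759278729}$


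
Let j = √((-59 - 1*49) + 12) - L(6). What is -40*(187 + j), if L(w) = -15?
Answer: -8080 - 160*I*√6 ≈ -8080.0 - 391.92*I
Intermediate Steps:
j = 15 + 4*I*√6 (j = √((-59 - 1*49) + 12) - 1*(-15) = √((-59 - 49) + 12) + 15 = √(-108 + 12) + 15 = √(-96) + 15 = 4*I*√6 + 15 = 15 + 4*I*√6 ≈ 15.0 + 9.798*I)
-40*(187 + j) = -40*(187 + (15 + 4*I*√6)) = -40*(202 + 4*I*√6) = -8080 - 160*I*√6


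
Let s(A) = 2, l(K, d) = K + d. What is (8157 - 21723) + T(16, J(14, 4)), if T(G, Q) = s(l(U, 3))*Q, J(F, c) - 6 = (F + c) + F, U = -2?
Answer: -13490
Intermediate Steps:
J(F, c) = 6 + c + 2*F (J(F, c) = 6 + ((F + c) + F) = 6 + (c + 2*F) = 6 + c + 2*F)
T(G, Q) = 2*Q
(8157 - 21723) + T(16, J(14, 4)) = (8157 - 21723) + 2*(6 + 4 + 2*14) = -13566 + 2*(6 + 4 + 28) = -13566 + 2*38 = -13566 + 76 = -13490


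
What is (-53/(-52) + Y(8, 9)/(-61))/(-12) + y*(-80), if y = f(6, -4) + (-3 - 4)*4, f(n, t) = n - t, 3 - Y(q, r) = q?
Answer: 54808667/38064 ≈ 1439.9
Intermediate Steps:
Y(q, r) = 3 - q
y = -18 (y = (6 - 1*(-4)) + (-3 - 4)*4 = (6 + 4) - 7*4 = 10 - 28 = -18)
(-53/(-52) + Y(8, 9)/(-61))/(-12) + y*(-80) = (-53/(-52) + (3 - 1*8)/(-61))/(-12) - 18*(-80) = (-53*(-1/52) + (3 - 8)*(-1/61))*(-1/12) + 1440 = (53/52 - 5*(-1/61))*(-1/12) + 1440 = (53/52 + 5/61)*(-1/12) + 1440 = (3493/3172)*(-1/12) + 1440 = -3493/38064 + 1440 = 54808667/38064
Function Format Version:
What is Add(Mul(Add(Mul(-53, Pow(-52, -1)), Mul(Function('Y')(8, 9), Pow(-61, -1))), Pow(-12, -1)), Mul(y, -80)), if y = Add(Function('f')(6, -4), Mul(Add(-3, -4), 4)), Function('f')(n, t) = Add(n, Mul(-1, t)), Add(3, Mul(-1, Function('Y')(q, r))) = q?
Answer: Rational(54808667, 38064) ≈ 1439.9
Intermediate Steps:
Function('Y')(q, r) = Add(3, Mul(-1, q))
y = -18 (y = Add(Add(6, Mul(-1, -4)), Mul(Add(-3, -4), 4)) = Add(Add(6, 4), Mul(-7, 4)) = Add(10, -28) = -18)
Add(Mul(Add(Mul(-53, Pow(-52, -1)), Mul(Function('Y')(8, 9), Pow(-61, -1))), Pow(-12, -1)), Mul(y, -80)) = Add(Mul(Add(Mul(-53, Pow(-52, -1)), Mul(Add(3, Mul(-1, 8)), Pow(-61, -1))), Pow(-12, -1)), Mul(-18, -80)) = Add(Mul(Add(Mul(-53, Rational(-1, 52)), Mul(Add(3, -8), Rational(-1, 61))), Rational(-1, 12)), 1440) = Add(Mul(Add(Rational(53, 52), Mul(-5, Rational(-1, 61))), Rational(-1, 12)), 1440) = Add(Mul(Add(Rational(53, 52), Rational(5, 61)), Rational(-1, 12)), 1440) = Add(Mul(Rational(3493, 3172), Rational(-1, 12)), 1440) = Add(Rational(-3493, 38064), 1440) = Rational(54808667, 38064)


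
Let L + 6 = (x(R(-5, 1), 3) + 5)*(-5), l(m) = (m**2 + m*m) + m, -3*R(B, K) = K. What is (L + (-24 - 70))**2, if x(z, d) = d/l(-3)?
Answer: 15876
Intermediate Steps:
R(B, K) = -K/3
l(m) = m + 2*m**2 (l(m) = (m**2 + m**2) + m = 2*m**2 + m = m + 2*m**2)
x(z, d) = d/15 (x(z, d) = d/((-3*(1 + 2*(-3)))) = d/((-3*(1 - 6))) = d/((-3*(-5))) = d/15)
L = -32 (L = -6 + ((1/15)*3 + 5)*(-5) = -6 + (1/5 + 5)*(-5) = -6 + (26/5)*(-5) = -6 - 26 = -32)
(L + (-24 - 70))**2 = (-32 + (-24 - 70))**2 = (-32 - 94)**2 = (-126)**2 = 15876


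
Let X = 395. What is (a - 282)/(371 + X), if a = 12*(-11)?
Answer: -207/383 ≈ -0.54047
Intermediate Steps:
a = -132
(a - 282)/(371 + X) = (-132 - 282)/(371 + 395) = -414/766 = -414*1/766 = -207/383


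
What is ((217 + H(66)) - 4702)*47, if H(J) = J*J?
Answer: -6063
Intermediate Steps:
H(J) = J²
((217 + H(66)) - 4702)*47 = ((217 + 66²) - 4702)*47 = ((217 + 4356) - 4702)*47 = (4573 - 4702)*47 = -129*47 = -6063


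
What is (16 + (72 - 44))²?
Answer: 1936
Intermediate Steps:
(16 + (72 - 44))² = (16 + 28)² = 44² = 1936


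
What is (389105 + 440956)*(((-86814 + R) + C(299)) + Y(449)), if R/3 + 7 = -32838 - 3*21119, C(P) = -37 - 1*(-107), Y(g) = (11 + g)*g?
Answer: -140122597410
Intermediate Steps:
Y(g) = g*(11 + g)
C(P) = 70 (C(P) = -37 + 107 = 70)
R = -288606 (R = -21 + 3*(-32838 - 3*21119) = -21 + 3*(-32838 - 1*63357) = -21 + 3*(-32838 - 63357) = -21 + 3*(-96195) = -21 - 288585 = -288606)
(389105 + 440956)*(((-86814 + R) + C(299)) + Y(449)) = (389105 + 440956)*(((-86814 - 288606) + 70) + 449*(11 + 449)) = 830061*((-375420 + 70) + 449*460) = 830061*(-375350 + 206540) = 830061*(-168810) = -140122597410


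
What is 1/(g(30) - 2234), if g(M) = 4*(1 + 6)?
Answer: -1/2206 ≈ -0.00045331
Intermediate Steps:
g(M) = 28 (g(M) = 4*7 = 28)
1/(g(30) - 2234) = 1/(28 - 2234) = 1/(-2206) = -1/2206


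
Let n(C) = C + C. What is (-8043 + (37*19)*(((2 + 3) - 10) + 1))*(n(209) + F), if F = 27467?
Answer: -302691675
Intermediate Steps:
n(C) = 2*C
(-8043 + (37*19)*(((2 + 3) - 10) + 1))*(n(209) + F) = (-8043 + (37*19)*(((2 + 3) - 10) + 1))*(2*209 + 27467) = (-8043 + 703*((5 - 10) + 1))*(418 + 27467) = (-8043 + 703*(-5 + 1))*27885 = (-8043 + 703*(-4))*27885 = (-8043 - 2812)*27885 = -10855*27885 = -302691675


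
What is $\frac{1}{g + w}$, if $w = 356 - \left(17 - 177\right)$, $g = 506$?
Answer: $\frac{1}{1022} \approx 0.00097847$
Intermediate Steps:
$w = 516$ ($w = 356 - -160 = 356 + 160 = 516$)
$\frac{1}{g + w} = \frac{1}{506 + 516} = \frac{1}{1022}$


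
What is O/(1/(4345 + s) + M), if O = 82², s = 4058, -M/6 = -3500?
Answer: 56501772/176463001 ≈ 0.32019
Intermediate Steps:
M = 21000 (M = -6*(-3500) = 21000)
O = 6724
O/(1/(4345 + s) + M) = 6724/(1/(4345 + 4058) + 21000) = 6724/(1/8403 + 21000) = 6724/(176463001/8403) = 6724*(8403/176463001) = 56501772/176463001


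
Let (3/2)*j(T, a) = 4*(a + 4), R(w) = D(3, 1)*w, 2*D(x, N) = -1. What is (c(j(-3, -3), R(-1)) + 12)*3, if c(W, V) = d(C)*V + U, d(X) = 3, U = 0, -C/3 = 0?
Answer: 81/2 ≈ 40.500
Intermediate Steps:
C = 0 (C = -3*0 = 0)
D(x, N) = -½ (D(x, N) = (½)*(-1) = -½)
R(w) = -w/2
j(T, a) = 32/3 + 8*a/3 (j(T, a) = 2*(4*(a + 4))/3 = 2*(4*(4 + a))/3 = 2*(16 + 4*a)/3 = 32/3 + 8*a/3)
c(W, V) = 3*V (c(W, V) = 3*V + 0 = 3*V)
(c(j(-3, -3), R(-1)) + 12)*3 = (3*(-½*(-1)) + 12)*3 = (3*(½) + 12)*3 = (3/2 + 12)*3 = (27/2)*3 = 81/2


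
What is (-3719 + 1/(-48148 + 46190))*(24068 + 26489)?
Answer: -368146114271/1958 ≈ -1.8802e+8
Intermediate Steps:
(-3719 + 1/(-48148 + 46190))*(24068 + 26489) = (-3719 + 1/(-1958))*50557 = (-3719 - 1/1958)*50557 = -7281803/1958*50557 = -368146114271/1958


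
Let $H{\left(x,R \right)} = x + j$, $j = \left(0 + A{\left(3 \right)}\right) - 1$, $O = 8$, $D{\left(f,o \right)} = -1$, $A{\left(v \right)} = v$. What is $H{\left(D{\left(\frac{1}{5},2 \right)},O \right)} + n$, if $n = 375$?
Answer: $376$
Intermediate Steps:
$j = 2$ ($j = \left(0 + 3\right) - 1 = 3 - 1 = 2$)
$H{\left(x,R \right)} = 2 + x$ ($H{\left(x,R \right)} = x + 2 = 2 + x$)
$H{\left(D{\left(\frac{1}{5},2 \right)},O \right)} + n = \left(2 - 1\right) + 375 = 1 + 375 = 376$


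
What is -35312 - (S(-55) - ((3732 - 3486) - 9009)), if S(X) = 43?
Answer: -44118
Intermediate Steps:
-35312 - (S(-55) - ((3732 - 3486) - 9009)) = -35312 - (43 - ((3732 - 3486) - 9009)) = -35312 - (43 - (246 - 9009)) = -35312 - (43 - 1*(-8763)) = -35312 - (43 + 8763) = -35312 - 1*8806 = -35312 - 8806 = -44118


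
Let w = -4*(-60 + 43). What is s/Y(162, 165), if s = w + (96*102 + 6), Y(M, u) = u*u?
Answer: 9866/27225 ≈ 0.36239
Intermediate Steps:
w = 68 (w = -4*(-17) = 68)
Y(M, u) = u**2
s = 9866 (s = 68 + (96*102 + 6) = 68 + (9792 + 6) = 68 + 9798 = 9866)
s/Y(162, 165) = 9866/(165**2) = 9866/27225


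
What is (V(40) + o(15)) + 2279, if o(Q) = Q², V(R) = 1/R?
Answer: 100161/40 ≈ 2504.0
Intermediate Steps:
(V(40) + o(15)) + 2279 = (1/40 + 15²) + 2279 = (1/40 + 225) + 2279 = 9001/40 + 2279 = 100161/40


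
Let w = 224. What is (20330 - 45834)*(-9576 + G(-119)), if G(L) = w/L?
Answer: 4152663296/17 ≈ 2.4427e+8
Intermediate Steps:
G(L) = 224/L
(20330 - 45834)*(-9576 + G(-119)) = (20330 - 45834)*(-9576 + 224/(-119)) = -25504*(-9576 + 224*(-1/119)) = -25504*(-9576 - 32/17) = -25504*(-162824/17) = 4152663296/17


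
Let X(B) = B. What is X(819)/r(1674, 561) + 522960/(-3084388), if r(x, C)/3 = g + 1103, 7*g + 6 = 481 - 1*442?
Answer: 459808407/5979086138 ≈ 0.076903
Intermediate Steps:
g = 33/7 (g = -6/7 + (481 - 1*442)/7 = -6/7 + (481 - 442)/7 = -6/7 + (1/7)*39 = -6/7 + 39/7 = 33/7 ≈ 4.7143)
r(x, C) = 23262/7 (r(x, C) = 3*(33/7 + 1103) = 3*(7754/7) = 23262/7)
X(819)/r(1674, 561) + 522960/(-3084388) = 819/(23262/7) + 522960/(-3084388) = 819*(7/23262) + 522960*(-1/3084388) = 1911/7754 - 130740/771097 = 459808407/5979086138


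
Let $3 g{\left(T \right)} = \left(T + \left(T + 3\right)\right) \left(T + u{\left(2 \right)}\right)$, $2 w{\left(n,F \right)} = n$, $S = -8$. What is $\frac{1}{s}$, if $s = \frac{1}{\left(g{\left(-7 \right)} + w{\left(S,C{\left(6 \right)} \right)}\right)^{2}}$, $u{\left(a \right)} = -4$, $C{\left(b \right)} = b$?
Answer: $\frac{11881}{9} \approx 1320.1$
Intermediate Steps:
$w{\left(n,F \right)} = \frac{n}{2}$
$g{\left(T \right)} = \frac{\left(-4 + T\right) \left(3 + 2 T\right)}{3}$ ($g{\left(T \right)} = \frac{\left(T + \left(T + 3\right)\right) \left(T - 4\right)}{3} = \frac{\left(T + \left(3 + T\right)\right) \left(-4 + T\right)}{3} = \frac{\left(3 + 2 T\right) \left(-4 + T\right)}{3} = \frac{\left(-4 + T\right) \left(3 + 2 T\right)}{3}$)
$s = \frac{9}{11881}$ ($s = \frac{1}{\left(\left(-4 - - \frac{35}{3} + \frac{2 \left(-7\right)^{2}}{3}\right) + \frac{1}{2} \left(-8\right)\right)^{2}} = \frac{1}{\left(\left(-4 + \frac{35}{3} + \frac{2}{3} \cdot 49\right) - 4\right)^{2}} = \frac{1}{\left(\left(-4 + \frac{35}{3} + \frac{98}{3}\right) - 4\right)^{2}} = \frac{1}{\left(\frac{121}{3} - 4\right)^{2}} = \frac{1}{\left(\frac{109}{3}\right)^{2}} = \frac{1}{\frac{11881}{9}} = \frac{9}{11881} \approx 0.00075751$)
$\frac{1}{s} = \frac{1}{\frac{9}{11881}} = \frac{11881}{9}$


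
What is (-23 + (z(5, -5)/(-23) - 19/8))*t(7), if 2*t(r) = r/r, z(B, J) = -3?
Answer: -4645/368 ≈ -12.622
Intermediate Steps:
t(r) = ½ (t(r) = (r/r)/2 = (½)*1 = ½)
(-23 + (z(5, -5)/(-23) - 19/8))*t(7) = (-23 + (-3/(-23) - 19/8))*(½) = (-23 + (-3*(-1/23) - 19*⅛))*(½) = (-23 + (3/23 - 19/8))*(½) = (-23 - 413/184)*(½) = -4645/184*½ = -4645/368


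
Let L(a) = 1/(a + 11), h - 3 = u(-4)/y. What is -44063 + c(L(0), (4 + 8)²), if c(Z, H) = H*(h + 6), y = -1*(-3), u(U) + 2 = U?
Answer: -43055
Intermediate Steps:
u(U) = -2 + U
y = 3
h = 1 (h = 3 + (-2 - 4)/3 = 3 - 6*⅓ = 3 - 2 = 1)
L(a) = 1/(11 + a)
c(Z, H) = 7*H (c(Z, H) = H*(1 + 6) = H*7 = 7*H)
-44063 + c(L(0), (4 + 8)²) = -44063 + 7*(4 + 8)² = -44063 + 7*12² = -44063 + 7*144 = -44063 + 1008 = -43055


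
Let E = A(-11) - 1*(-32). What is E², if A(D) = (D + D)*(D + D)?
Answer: 266256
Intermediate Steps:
A(D) = 4*D² (A(D) = (2*D)*(2*D) = 4*D²)
E = 516 (E = 4*(-11)² - 1*(-32) = 4*121 + 32 = 484 + 32 = 516)
E² = 516² = 266256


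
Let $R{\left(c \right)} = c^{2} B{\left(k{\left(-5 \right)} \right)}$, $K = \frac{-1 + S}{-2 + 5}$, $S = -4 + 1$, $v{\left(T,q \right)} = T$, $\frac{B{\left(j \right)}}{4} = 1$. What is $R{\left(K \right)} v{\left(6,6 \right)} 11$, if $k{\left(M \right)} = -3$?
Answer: $\frac{1408}{3} \approx 469.33$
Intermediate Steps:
$B{\left(j \right)} = 4$ ($B{\left(j \right)} = 4 \cdot 1 = 4$)
$S = -3$
$K = - \frac{4}{3}$ ($K = \frac{-1 - 3}{-2 + 5} = - \frac{4}{3} \approx -1.3333$)
$R{\left(c \right)} = 4 c^{2}$ ($R{\left(c \right)} = c^{2} \cdot 4 = 4 c^{2}$)
$R{\left(K \right)} v{\left(6,6 \right)} 11 = 4 \left(- \frac{4}{3}\right)^{2} \cdot 6 \cdot 11 = 4 \cdot \frac{16}{9} \cdot 6 \cdot 11 = \frac{64}{9} \cdot 6 \cdot 11 = \frac{128}{3} \cdot 11 = \frac{1408}{3}$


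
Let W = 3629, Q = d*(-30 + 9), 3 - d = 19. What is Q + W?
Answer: 3965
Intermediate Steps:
d = -16 (d = 3 - 1*19 = 3 - 19 = -16)
Q = 336 (Q = -16*(-30 + 9) = -16*(-21) = 336)
Q + W = 336 + 3629 = 3965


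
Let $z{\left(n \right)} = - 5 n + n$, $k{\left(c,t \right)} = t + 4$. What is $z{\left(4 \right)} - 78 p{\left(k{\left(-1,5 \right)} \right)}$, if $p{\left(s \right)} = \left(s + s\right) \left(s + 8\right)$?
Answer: $-23884$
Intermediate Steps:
$k{\left(c,t \right)} = 4 + t$
$p{\left(s \right)} = 2 s \left(8 + s\right)$
$z{\left(n \right)} = - 4 n$
$z{\left(4 \right)} - 78 p{\left(k{\left(-1,5 \right)} \right)} = \left(-4\right) 4 - 78 \cdot 2 \left(4 + 5\right) \left(8 + \left(4 + 5\right)\right) = -16 - 78 \cdot 2 \cdot 9 \left(8 + 9\right) = -16 - 78 \cdot 2 \cdot 9 \cdot 17 = -16 - 23868 = -23884$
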